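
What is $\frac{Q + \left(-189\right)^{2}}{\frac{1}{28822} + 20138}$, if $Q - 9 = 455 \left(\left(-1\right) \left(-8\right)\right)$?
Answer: $\frac{1134722140}{580417437} \approx 1.955$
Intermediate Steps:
$Q = 3649$ ($Q = 9 + 455 \left(\left(-1\right) \left(-8\right)\right) = 9 + 455 \cdot 8 = 9 + 3640 = 3649$)
$\frac{Q + \left(-189\right)^{2}}{\frac{1}{28822} + 20138} = \frac{3649 + \left(-189\right)^{2}}{\frac{1}{28822} + 20138} = \frac{3649 + 35721}{\frac{1}{28822} + 20138} = \frac{39370}{\frac{580417437}{28822}} = 39370 \cdot \frac{28822}{580417437} = \frac{1134722140}{580417437}$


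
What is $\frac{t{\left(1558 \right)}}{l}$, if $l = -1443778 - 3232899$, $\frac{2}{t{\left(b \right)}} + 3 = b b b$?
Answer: $- \frac{2}{17686411918698793} \approx -1.1308 \cdot 10^{-16}$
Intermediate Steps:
$t{\left(b \right)} = \frac{2}{-3 + b^{3}}$ ($t{\left(b \right)} = \frac{2}{-3 + b b b} = \frac{2}{-3 + b^{2} b} = \frac{2}{-3 + b^{3}}$)
$l = -4676677$ ($l = -1443778 - 3232899 = -4676677$)
$\frac{t{\left(1558 \right)}}{l} = \frac{2 \frac{1}{-3 + 1558^{3}}}{-4676677} = \frac{2}{-3 + 3781833112} \left(- \frac{1}{4676677}\right) = \frac{2}{3781833109} \left(- \frac{1}{4676677}\right) = - \frac{2}{17686411918698793}$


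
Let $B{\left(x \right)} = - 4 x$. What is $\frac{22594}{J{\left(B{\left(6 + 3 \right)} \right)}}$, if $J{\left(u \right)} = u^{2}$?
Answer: $\frac{11297}{648} \approx 17.434$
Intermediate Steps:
$\frac{22594}{J{\left(B{\left(6 + 3 \right)} \right)}} = \frac{22594}{\left(- 4 \left(6 + 3\right)\right)^{2}} = \frac{22594}{\left(\left(-4\right) 9\right)^{2}} = \frac{22594}{\left(-36\right)^{2}} = \frac{22594}{1296} = 22594 \cdot \frac{1}{1296} = \frac{11297}{648}$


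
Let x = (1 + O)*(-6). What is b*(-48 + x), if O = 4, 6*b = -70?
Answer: 910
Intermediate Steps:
b = -35/3 (b = (⅙)*(-70) = -35/3 ≈ -11.667)
x = -30 (x = (1 + 4)*(-6) = 5*(-6) = -30)
b*(-48 + x) = -35*(-48 - 30)/3 = -35/3*(-78) = 910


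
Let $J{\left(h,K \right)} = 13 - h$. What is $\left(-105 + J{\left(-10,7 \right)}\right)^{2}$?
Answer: $6724$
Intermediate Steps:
$\left(-105 + J{\left(-10,7 \right)}\right)^{2} = \left(-105 + \left(13 - -10\right)\right)^{2} = \left(-105 + \left(13 + 10\right)\right)^{2} = \left(-105 + 23\right)^{2} = \left(-82\right)^{2} = 6724$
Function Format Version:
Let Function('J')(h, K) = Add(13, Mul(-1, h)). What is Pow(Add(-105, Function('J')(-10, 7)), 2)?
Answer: 6724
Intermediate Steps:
Pow(Add(-105, Function('J')(-10, 7)), 2) = Pow(Add(-105, Add(13, Mul(-1, -10))), 2) = Pow(Add(-105, Add(13, 10)), 2) = Pow(Add(-105, 23), 2) = Pow(-82, 2) = 6724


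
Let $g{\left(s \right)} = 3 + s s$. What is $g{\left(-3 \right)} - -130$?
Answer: $142$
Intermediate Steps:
$g{\left(s \right)} = 3 + s^{2}$
$g{\left(-3 \right)} - -130 = \left(3 + \left(-3\right)^{2}\right) - -130 = \left(3 + 9\right) + 130 = 12 + 130 = 142$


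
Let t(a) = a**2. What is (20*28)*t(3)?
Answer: 5040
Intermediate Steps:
(20*28)*t(3) = (20*28)*3**2 = 560*9 = 5040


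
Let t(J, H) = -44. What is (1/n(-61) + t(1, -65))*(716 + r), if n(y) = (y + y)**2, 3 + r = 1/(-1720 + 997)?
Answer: -168798531355/5380566 ≈ -31372.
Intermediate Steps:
r = -2170/723 (r = -3 + 1/(-1720 + 997) = -3 + 1/(-723) = -3 - 1/723 = -2170/723 ≈ -3.0014)
n(y) = 4*y**2 (n(y) = (2*y)**2 = 4*y**2)
(1/n(-61) + t(1, -65))*(716 + r) = (1/(4*(-61)**2) - 44)*(716 - 2170/723) = (1/(4*3721) - 44)*(515498/723) = (1/14884 - 44)*(515498/723) = -654895/14884*515498/723 = -168798531355/5380566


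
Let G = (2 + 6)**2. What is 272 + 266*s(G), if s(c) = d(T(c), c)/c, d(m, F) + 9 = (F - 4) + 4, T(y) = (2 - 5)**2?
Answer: 16019/32 ≈ 500.59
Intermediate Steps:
T(y) = 9 (T(y) = (-3)**2 = 9)
G = 64 (G = 8**2 = 64)
d(m, F) = -9 + F (d(m, F) = -9 + ((F - 4) + 4) = -9 + ((-4 + F) + 4) = -9 + F)
s(c) = (-9 + c)/c
272 + 266*s(G) = 272 + 266*((-9 + 64)/64) = 272 + 266*((1/64)*55) = 272 + 266*(55/64) = 272 + 7315/32 = 16019/32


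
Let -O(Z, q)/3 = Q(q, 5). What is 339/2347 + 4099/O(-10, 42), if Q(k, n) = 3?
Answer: -9617302/21123 ≈ -455.30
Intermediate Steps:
O(Z, q) = -9 (O(Z, q) = -3*3 = -9)
339/2347 + 4099/O(-10, 42) = 339/2347 + 4099/(-9) = 339*(1/2347) + 4099*(-⅑) = 339/2347 - 4099/9 = -9617302/21123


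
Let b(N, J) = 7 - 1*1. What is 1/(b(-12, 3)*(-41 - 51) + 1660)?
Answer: 1/1108 ≈ 0.00090253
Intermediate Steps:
b(N, J) = 6 (b(N, J) = 7 - 1 = 6)
1/(b(-12, 3)*(-41 - 51) + 1660) = 1/(6*(-41 - 51) + 1660) = 1/(6*(-92) + 1660) = 1/(-552 + 1660) = 1/1108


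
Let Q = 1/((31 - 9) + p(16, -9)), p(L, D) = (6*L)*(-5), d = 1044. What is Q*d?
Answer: -522/229 ≈ -2.2795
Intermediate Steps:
p(L, D) = -30*L
Q = -1/458 (Q = 1/((31 - 9) - 30*16) = 1/(22 - 480) = 1/(-458) = -1/458 ≈ -0.0021834)
Q*d = -1/458*1044 = -522/229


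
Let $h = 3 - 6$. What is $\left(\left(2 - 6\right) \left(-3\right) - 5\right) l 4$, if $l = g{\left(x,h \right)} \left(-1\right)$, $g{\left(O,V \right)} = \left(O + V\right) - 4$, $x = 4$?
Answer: $84$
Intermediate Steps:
$h = -3$ ($h = 3 - 6 = -3$)
$g{\left(O,V \right)} = -4 + O + V$
$l = 3$ ($l = \left(-4 + 4 - 3\right) \left(-1\right) = \left(-3\right) \left(-1\right) = 3$)
$\left(\left(2 - 6\right) \left(-3\right) - 5\right) l 4 = \left(\left(2 - 6\right) \left(-3\right) - 5\right) 3 \cdot 4 = \left(\left(-4\right) \left(-3\right) - 5\right) 3 \cdot 4 = \left(12 - 5\right) 3 \cdot 4 = 7 \cdot 3 \cdot 4 = 21 \cdot 4 = 84$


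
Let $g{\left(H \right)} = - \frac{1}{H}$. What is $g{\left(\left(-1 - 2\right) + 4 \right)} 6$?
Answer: $-6$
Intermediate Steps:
$g{\left(\left(-1 - 2\right) + 4 \right)} 6 = - \frac{1}{\left(-1 - 2\right) + 4} \cdot 6 = - \frac{1}{-3 + 4} \cdot 6 = - 1^{-1} \cdot 6 = \left(-1\right) 1 \cdot 6 = \left(-1\right) 6 = -6$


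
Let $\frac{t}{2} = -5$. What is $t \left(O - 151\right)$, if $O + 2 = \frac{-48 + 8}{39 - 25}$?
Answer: $\frac{10910}{7} \approx 1558.6$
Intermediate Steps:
$t = -10$ ($t = 2 \left(-5\right) = -10$)
$O = - \frac{34}{7}$ ($O = -2 + \frac{-48 + 8}{39 - 25} = -2 - \frac{40}{14} = -2 - \frac{20}{7} = - \frac{34}{7} \approx -4.8571$)
$t \left(O - 151\right) = - 10 \left(- \frac{34}{7} - 151\right) = \left(-10\right) \left(- \frac{1091}{7}\right) = \frac{10910}{7}$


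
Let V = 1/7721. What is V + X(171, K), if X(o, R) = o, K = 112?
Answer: 1320292/7721 ≈ 171.00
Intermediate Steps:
V = 1/7721 ≈ 0.00012952
V + X(171, K) = 1/7721 + 171 = 1320292/7721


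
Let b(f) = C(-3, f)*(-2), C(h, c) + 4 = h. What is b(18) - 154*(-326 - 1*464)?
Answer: 121674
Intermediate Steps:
C(h, c) = -4 + h
b(f) = 14 (b(f) = (-4 - 3)*(-2) = -7*(-2) = 14)
b(18) - 154*(-326 - 1*464) = 14 - 154*(-326 - 1*464) = 14 - 154*(-326 - 464) = 14 - 154*(-790) = 14 + 121660 = 121674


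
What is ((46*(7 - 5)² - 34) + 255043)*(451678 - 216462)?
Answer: 60025476688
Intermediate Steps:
((46*(7 - 5)² - 34) + 255043)*(451678 - 216462) = ((46*2² - 34) + 255043)*235216 = ((46*4 - 34) + 255043)*235216 = ((184 - 34) + 255043)*235216 = (150 + 255043)*235216 = 255193*235216 = 60025476688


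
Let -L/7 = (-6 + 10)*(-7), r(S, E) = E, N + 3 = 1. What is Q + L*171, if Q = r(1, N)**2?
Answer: 33520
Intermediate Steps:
N = -2 (N = -3 + 1 = -2)
L = 196 (L = -7*(-6 + 10)*(-7) = -28*(-7) = -7*(-28) = 196)
Q = 4 (Q = (-2)**2 = 4)
Q + L*171 = 4 + 196*171 = 4 + 33516 = 33520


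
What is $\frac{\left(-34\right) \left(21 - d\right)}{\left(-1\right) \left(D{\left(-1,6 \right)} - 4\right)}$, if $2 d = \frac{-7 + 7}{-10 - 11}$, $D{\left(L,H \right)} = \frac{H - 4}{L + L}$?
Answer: $- \frac{714}{5} \approx -142.8$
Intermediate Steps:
$D{\left(L,H \right)} = \frac{-4 + H}{2 L}$
$d = 0$ ($d = \frac{\left(-7 + 7\right) \frac{1}{-10 - 11}}{2} = \frac{0 \frac{1}{-21}}{2} = \frac{0 \left(- \frac{1}{21}\right)}{2} = \frac{1}{2} \cdot 0 = 0$)
$\frac{\left(-34\right) \left(21 - d\right)}{\left(-1\right) \left(D{\left(-1,6 \right)} - 4\right)} = \frac{\left(-34\right) \left(21 - 0\right)}{\left(-1\right) \left(\frac{-4 + 6}{2 \left(-1\right)} - 4\right)} = \frac{\left(-34\right) \left(21 + 0\right)}{\left(-1\right) \left(\frac{1}{2} \left(-1\right) 2 - 4\right)} = \frac{\left(-34\right) 21}{\left(-1\right) \left(-1 - 4\right)} = - \frac{714}{\left(-1\right) \left(-5\right)} = - \frac{714}{5}$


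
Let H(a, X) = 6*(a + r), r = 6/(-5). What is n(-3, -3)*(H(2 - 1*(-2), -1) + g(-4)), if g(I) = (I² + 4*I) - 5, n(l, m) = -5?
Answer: -59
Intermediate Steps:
r = -6/5 (r = 6*(-⅕) = -6/5 ≈ -1.2000)
H(a, X) = -36/5 + 6*a (H(a, X) = 6*(a - 6/5) = 6*(-6/5 + a) = -36/5 + 6*a)
g(I) = -5 + I² + 4*I
n(-3, -3)*(H(2 - 1*(-2), -1) + g(-4)) = -5*((-36/5 + 6*(2 - 1*(-2))) + (-5 + (-4)² + 4*(-4))) = -5*((-36/5 + 6*(2 + 2)) + (-5 + 16 - 16)) = -5*((-36/5 + 6*4) - 5) = -5*((-36/5 + 24) - 5) = -5*(84/5 - 5) = -5*59/5 = -59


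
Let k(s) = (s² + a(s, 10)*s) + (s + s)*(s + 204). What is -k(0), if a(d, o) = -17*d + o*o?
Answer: 0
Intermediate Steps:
a(d, o) = o² - 17*d (a(d, o) = -17*d + o² = o² - 17*d)
k(s) = s² + s*(100 - 17*s) + 2*s*(204 + s) (k(s) = (s² + (10² - 17*s)*s) + (s + s)*(s + 204) = (s² + (100 - 17*s)*s) + (2*s)*(204 + s) = (s² + s*(100 - 17*s)) + 2*s*(204 + s) = s² + s*(100 - 17*s) + 2*s*(204 + s))
-k(0) = -2*0*(254 - 7*0) = -2*0*(254 + 0) = -2*0*254 = -1*0 = 0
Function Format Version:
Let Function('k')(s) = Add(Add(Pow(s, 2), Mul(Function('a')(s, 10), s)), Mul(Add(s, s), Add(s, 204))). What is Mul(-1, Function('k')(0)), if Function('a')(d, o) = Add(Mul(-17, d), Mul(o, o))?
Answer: 0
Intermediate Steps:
Function('a')(d, o) = Add(Pow(o, 2), Mul(-17, d)) (Function('a')(d, o) = Add(Mul(-17, d), Pow(o, 2)) = Add(Pow(o, 2), Mul(-17, d)))
Function('k')(s) = Add(Pow(s, 2), Mul(s, Add(100, Mul(-17, s))), Mul(2, s, Add(204, s))) (Function('k')(s) = Add(Add(Pow(s, 2), Mul(Add(Pow(10, 2), Mul(-17, s)), s)), Mul(Add(s, s), Add(s, 204))) = Add(Add(Pow(s, 2), Mul(Add(100, Mul(-17, s)), s)), Mul(Mul(2, s), Add(204, s))) = Add(Add(Pow(s, 2), Mul(s, Add(100, Mul(-17, s)))), Mul(2, s, Add(204, s))) = Add(Pow(s, 2), Mul(s, Add(100, Mul(-17, s))), Mul(2, s, Add(204, s))))
Mul(-1, Function('k')(0)) = Mul(-1, Mul(2, 0, Add(254, Mul(-7, 0)))) = Mul(-1, Mul(2, 0, Add(254, 0))) = Mul(-1, Mul(2, 0, 254)) = Mul(-1, 0) = 0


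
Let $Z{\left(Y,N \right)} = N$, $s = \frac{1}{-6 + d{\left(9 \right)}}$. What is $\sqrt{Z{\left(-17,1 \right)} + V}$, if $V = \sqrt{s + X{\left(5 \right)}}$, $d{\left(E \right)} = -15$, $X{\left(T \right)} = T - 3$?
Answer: $\frac{\sqrt{441 + 21 \sqrt{861}}}{21} \approx 1.5483$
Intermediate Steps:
$X{\left(T \right)} = -3 + T$ ($X{\left(T \right)} = T - 3 = -3 + T$)
$s = - \frac{1}{21}$ ($s = \frac{1}{-6 - 15} = \frac{1}{-21} = - \frac{1}{21} \approx -0.047619$)
$V = \frac{\sqrt{861}}{21}$ ($V = \sqrt{- \frac{1}{21} + \left(-3 + 5\right)} = \sqrt{- \frac{1}{21} + 2} = \sqrt{\frac{41}{21}} = \frac{\sqrt{861}}{21} \approx 1.3973$)
$\sqrt{Z{\left(-17,1 \right)} + V} = \sqrt{1 + \frac{\sqrt{861}}{21}}$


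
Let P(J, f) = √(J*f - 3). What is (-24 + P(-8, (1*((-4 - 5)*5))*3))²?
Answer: (24 - √1077)² ≈ 77.751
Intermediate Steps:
P(J, f) = √(-3 + J*f)
(-24 + P(-8, (1*((-4 - 5)*5))*3))² = (-24 + √(-3 - 8*1*((-4 - 5)*5)*3))² = (-24 + √(-3 - 8*1*(-9*5)*3))² = (-24 + √(-3 - 8*1*(-45)*3))² = (-24 + √(-3 - (-360)*3))² = (-24 + √(-3 - 8*(-135)))² = (-24 + √(-3 + 1080))² = (-24 + √1077)²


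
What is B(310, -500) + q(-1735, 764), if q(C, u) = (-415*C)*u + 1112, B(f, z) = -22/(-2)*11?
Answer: 550100333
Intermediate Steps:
B(f, z) = 121 (B(f, z) = -22*(-1)/2*11 = -11*(-1)*11 = 11*11 = 121)
q(C, u) = 1112 - 415*C*u (q(C, u) = -415*C*u + 1112 = 1112 - 415*C*u)
B(310, -500) + q(-1735, 764) = 121 + (1112 - 415*(-1735)*764) = 121 + (1112 + 550099100) = 121 + 550100212 = 550100333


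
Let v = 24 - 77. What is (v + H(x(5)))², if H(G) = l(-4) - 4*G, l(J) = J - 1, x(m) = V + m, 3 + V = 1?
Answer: 4900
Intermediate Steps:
V = -2 (V = -3 + 1 = -2)
v = -53
x(m) = -2 + m
l(J) = -1 + J
H(G) = -5 - 4*G (H(G) = (-1 - 4) - 4*G = -5 - 4*G)
(v + H(x(5)))² = (-53 + (-5 - 4*(-2 + 5)))² = (-53 + (-5 - 4*3))² = (-53 + (-5 - 12))² = (-53 - 17)² = (-70)² = 4900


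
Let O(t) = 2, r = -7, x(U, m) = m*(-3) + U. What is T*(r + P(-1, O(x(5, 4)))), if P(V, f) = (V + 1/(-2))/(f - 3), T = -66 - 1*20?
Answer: 473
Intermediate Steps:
T = -86 (T = -66 - 20 = -86)
x(U, m) = U - 3*m (x(U, m) = -3*m + U = U - 3*m)
P(V, f) = (-½ + V)/(-3 + f) (P(V, f) = (V - ½)/(-3 + f) = (-½ + V)/(-3 + f))
T*(r + P(-1, O(x(5, 4)))) = -86*(-7 + (-½ - 1)/(-3 + 2)) = -86*(-7 - 3/2/(-1)) = -86*(-7 - 1*(-3/2)) = -86*(-7 + 3/2) = -86*(-11/2) = 473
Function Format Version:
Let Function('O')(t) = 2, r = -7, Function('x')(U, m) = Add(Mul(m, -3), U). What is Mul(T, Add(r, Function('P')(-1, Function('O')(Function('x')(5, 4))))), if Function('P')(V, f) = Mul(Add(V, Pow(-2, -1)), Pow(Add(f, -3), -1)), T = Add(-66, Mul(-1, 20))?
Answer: 473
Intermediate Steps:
T = -86 (T = Add(-66, -20) = -86)
Function('x')(U, m) = Add(U, Mul(-3, m)) (Function('x')(U, m) = Add(Mul(-3, m), U) = Add(U, Mul(-3, m)))
Function('P')(V, f) = Mul(Pow(Add(-3, f), -1), Add(Rational(-1, 2), V)) (Function('P')(V, f) = Mul(Add(V, Rational(-1, 2)), Pow(Add(-3, f), -1)) = Mul(Add(Rational(-1, 2), V), Pow(Add(-3, f), -1)) = Mul(Pow(Add(-3, f), -1), Add(Rational(-1, 2), V)))
Mul(T, Add(r, Function('P')(-1, Function('O')(Function('x')(5, 4))))) = Mul(-86, Add(-7, Mul(Pow(Add(-3, 2), -1), Add(Rational(-1, 2), -1)))) = Mul(-86, Add(-7, Mul(Pow(-1, -1), Rational(-3, 2)))) = Mul(-86, Add(-7, Mul(-1, Rational(-3, 2)))) = Mul(-86, Add(-7, Rational(3, 2))) = Mul(-86, Rational(-11, 2)) = 473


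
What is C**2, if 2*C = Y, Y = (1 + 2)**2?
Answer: 81/4 ≈ 20.250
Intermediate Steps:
Y = 9 (Y = 3**2 = 9)
C = 9/2 (C = (1/2)*9 = 9/2 ≈ 4.5000)
C**2 = (9/2)**2 = 81/4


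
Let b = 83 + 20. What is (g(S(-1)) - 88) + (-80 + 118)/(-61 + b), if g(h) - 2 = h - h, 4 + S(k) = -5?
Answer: -1787/21 ≈ -85.095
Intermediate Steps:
S(k) = -9 (S(k) = -4 - 5 = -9)
b = 103
g(h) = 2 (g(h) = 2 + (h - h) = 2 + 0 = 2)
(g(S(-1)) - 88) + (-80 + 118)/(-61 + b) = (2 - 88) + (-80 + 118)/(-61 + 103) = -86 + 38/42 = -86 + 38*(1/42) = -86 + 19/21 = -1787/21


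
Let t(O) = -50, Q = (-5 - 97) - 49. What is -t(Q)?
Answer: 50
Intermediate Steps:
Q = -151 (Q = -102 - 49 = -151)
-t(Q) = -1*(-50) = 50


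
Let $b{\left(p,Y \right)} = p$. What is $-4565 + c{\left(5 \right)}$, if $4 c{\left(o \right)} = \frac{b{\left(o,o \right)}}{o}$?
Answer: $- \frac{18259}{4} \approx -4564.8$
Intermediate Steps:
$c{\left(o \right)} = \frac{1}{4}$ ($c{\left(o \right)} = \frac{o \frac{1}{o}}{4} = \frac{1}{4} \cdot 1 = \frac{1}{4}$)
$-4565 + c{\left(5 \right)} = -4565 + \frac{1}{4} = - \frac{18259}{4}$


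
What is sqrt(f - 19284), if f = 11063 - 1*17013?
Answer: I*sqrt(25234) ≈ 158.85*I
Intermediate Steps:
f = -5950 (f = 11063 - 17013 = -5950)
sqrt(f - 19284) = sqrt(-5950 - 19284) = sqrt(-25234) = I*sqrt(25234)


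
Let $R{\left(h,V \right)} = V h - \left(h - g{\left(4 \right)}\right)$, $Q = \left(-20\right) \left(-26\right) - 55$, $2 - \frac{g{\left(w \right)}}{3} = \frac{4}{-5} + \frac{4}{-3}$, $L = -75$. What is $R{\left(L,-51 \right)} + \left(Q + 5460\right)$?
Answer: $\frac{49187}{5} \approx 9837.4$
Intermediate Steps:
$g{\left(w \right)} = \frac{62}{5}$ ($g{\left(w \right)} = 6 - 3 \left(\frac{4}{-5} + \frac{4}{-3}\right) = 6 - 3 \left(4 \left(- \frac{1}{5}\right) + 4 \left(- \frac{1}{3}\right)\right) = 6 - 3 \left(- \frac{4}{5} - \frac{4}{3}\right) = 6 - - \frac{32}{5} = 6 + \frac{32}{5} = \frac{62}{5}$)
$Q = 465$ ($Q = 520 - 55 = 465$)
$R{\left(h,V \right)} = \frac{62}{5} - h + V h$ ($R{\left(h,V \right)} = V h - \left(- \frac{62}{5} + h\right) = \frac{62}{5} - h + V h$)
$R{\left(L,-51 \right)} + \left(Q + 5460\right) = \left(\frac{62}{5} - -75 - -3825\right) + \left(465 + 5460\right) = \left(\frac{62}{5} + 75 + 3825\right) + 5925 = \frac{19562}{5} + 5925 = \frac{49187}{5}$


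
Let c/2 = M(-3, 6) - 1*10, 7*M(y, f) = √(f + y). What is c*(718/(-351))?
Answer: 14360/351 - 1436*√3/2457 ≈ 39.899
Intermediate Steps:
M(y, f) = √(f + y)/7
c = -20 + 2*√3/7 (c = 2*(√(6 - 3)/7 - 1*10) = 2*(√3/7 - 10) = 2*(-10 + √3/7) = -20 + 2*√3/7 ≈ -19.505)
c*(718/(-351)) = (-20 + 2*√3/7)*(718/(-351)) = (-20 + 2*√3/7)*(718*(-1/351)) = (-20 + 2*√3/7)*(-718/351) = 14360/351 - 1436*√3/2457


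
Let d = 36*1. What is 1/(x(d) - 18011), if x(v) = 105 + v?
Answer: -1/17870 ≈ -5.5960e-5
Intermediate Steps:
d = 36
1/(x(d) - 18011) = 1/((105 + 36) - 18011) = 1/(141 - 18011) = 1/(-17870) = -1/17870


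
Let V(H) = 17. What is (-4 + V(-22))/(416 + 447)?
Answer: 13/863 ≈ 0.015064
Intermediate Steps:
(-4 + V(-22))/(416 + 447) = (-4 + 17)/(416 + 447) = 13/863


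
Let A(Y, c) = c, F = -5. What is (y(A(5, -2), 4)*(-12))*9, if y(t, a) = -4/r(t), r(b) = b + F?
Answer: -432/7 ≈ -61.714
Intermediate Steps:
r(b) = -5 + b (r(b) = b - 5 = -5 + b)
y(t, a) = -4/(-5 + t)
(y(A(5, -2), 4)*(-12))*9 = (-4/(-5 - 2)*(-12))*9 = (-4/(-7)*(-12))*9 = (-4*(-⅐)*(-12))*9 = ((4/7)*(-12))*9 = -48/7*9 = -432/7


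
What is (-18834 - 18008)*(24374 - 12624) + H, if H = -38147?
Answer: -432931647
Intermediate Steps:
(-18834 - 18008)*(24374 - 12624) + H = (-18834 - 18008)*(24374 - 12624) - 38147 = -36842*11750 - 38147 = -432893500 - 38147 = -432931647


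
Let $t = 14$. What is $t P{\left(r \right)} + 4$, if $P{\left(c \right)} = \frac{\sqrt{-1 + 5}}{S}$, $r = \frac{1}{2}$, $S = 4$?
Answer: $11$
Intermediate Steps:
$r = \frac{1}{2} \approx 0.5$
$P{\left(c \right)} = \frac{1}{2}$ ($P{\left(c \right)} = \frac{\sqrt{-1 + 5}}{4} = \sqrt{4} \cdot \frac{1}{4} = 2 \cdot \frac{1}{4} = \frac{1}{2}$)
$t P{\left(r \right)} + 4 = 14 \cdot \frac{1}{2} + 4 = 7 + 4 = 11$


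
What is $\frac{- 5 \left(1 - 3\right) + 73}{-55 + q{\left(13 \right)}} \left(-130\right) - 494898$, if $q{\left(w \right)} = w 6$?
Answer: $- \frac{11393444}{23} \approx -4.9537 \cdot 10^{5}$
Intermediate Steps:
$q{\left(w \right)} = 6 w$
$\frac{- 5 \left(1 - 3\right) + 73}{-55 + q{\left(13 \right)}} \left(-130\right) - 494898 = \frac{- 5 \left(1 - 3\right) + 73}{-55 + 6 \cdot 13} \left(-130\right) - 494898 = \frac{\left(-5\right) \left(-2\right) + 73}{-55 + 78} \left(-130\right) - 494898 = \frac{10 + 73}{23} \left(-130\right) - 494898 = 83 \cdot \frac{1}{23} \left(-130\right) - 494898 = \frac{83}{23} \left(-130\right) - 494898 = - \frac{10790}{23} - 494898 = - \frac{11393444}{23}$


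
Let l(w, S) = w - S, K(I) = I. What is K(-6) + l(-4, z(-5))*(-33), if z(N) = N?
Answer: -39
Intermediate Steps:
K(-6) + l(-4, z(-5))*(-33) = -6 + (-4 - 1*(-5))*(-33) = -6 + (-4 + 5)*(-33) = -6 + 1*(-33) = -6 - 33 = -39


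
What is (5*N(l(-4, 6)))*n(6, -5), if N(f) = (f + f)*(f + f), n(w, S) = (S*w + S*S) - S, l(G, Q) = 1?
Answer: 0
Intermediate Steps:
n(w, S) = S² - S + S*w (n(w, S) = (S*w + S²) - S = (S² + S*w) - S = S² - S + S*w)
N(f) = 4*f² (N(f) = (2*f)*(2*f) = 4*f²)
(5*N(l(-4, 6)))*n(6, -5) = (5*(4*1²))*(-5*(-1 - 5 + 6)) = (5*(4*1))*(-5*0) = (5*4)*0 = 20*0 = 0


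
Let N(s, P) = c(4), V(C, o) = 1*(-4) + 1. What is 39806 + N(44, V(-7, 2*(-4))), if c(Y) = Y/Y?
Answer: 39807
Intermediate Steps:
V(C, o) = -3 (V(C, o) = -4 + 1 = -3)
c(Y) = 1
N(s, P) = 1
39806 + N(44, V(-7, 2*(-4))) = 39806 + 1 = 39807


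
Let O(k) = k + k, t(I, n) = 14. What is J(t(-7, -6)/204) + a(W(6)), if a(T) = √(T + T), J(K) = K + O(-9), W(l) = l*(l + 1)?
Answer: -1829/102 + 2*√21 ≈ -8.7662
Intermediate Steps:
O(k) = 2*k
W(l) = l*(1 + l)
J(K) = -18 + K (J(K) = K + 2*(-9) = K - 18 = -18 + K)
a(T) = √2*√T (a(T) = √(2*T) = √2*√T)
J(t(-7, -6)/204) + a(W(6)) = (-18 + 14/204) + √2*√(6*(1 + 6)) = (-18 + 14*(1/204)) + √2*√(6*7) = (-18 + 7/102) + √2*√42 = -1829/102 + 2*√21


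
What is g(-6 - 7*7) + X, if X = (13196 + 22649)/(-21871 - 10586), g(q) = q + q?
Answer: -3606115/32457 ≈ -111.10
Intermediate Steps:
g(q) = 2*q
X = -35845/32457 (X = 35845/(-32457) = 35845*(-1/32457) = -35845/32457 ≈ -1.1044)
g(-6 - 7*7) + X = 2*(-6 - 7*7) - 35845/32457 = 2*(-6 - 49) - 35845/32457 = 2*(-55) - 35845/32457 = -110 - 35845/32457 = -3606115/32457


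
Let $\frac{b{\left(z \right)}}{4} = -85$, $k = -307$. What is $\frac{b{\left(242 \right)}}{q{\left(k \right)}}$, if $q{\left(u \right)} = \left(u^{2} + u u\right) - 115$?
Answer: $- \frac{340}{188383} \approx -0.0018048$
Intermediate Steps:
$q{\left(u \right)} = -115 + 2 u^{2}$ ($q{\left(u \right)} = \left(u^{2} + u^{2}\right) - 115 = 2 u^{2} - 115 = -115 + 2 u^{2}$)
$b{\left(z \right)} = -340$ ($b{\left(z \right)} = 4 \left(-85\right) = -340$)
$\frac{b{\left(242 \right)}}{q{\left(k \right)}} = - \frac{340}{-115 + 2 \left(-307\right)^{2}} = - \frac{340}{-115 + 2 \cdot 94249} = - \frac{340}{-115 + 188498} = - \frac{340}{188383}$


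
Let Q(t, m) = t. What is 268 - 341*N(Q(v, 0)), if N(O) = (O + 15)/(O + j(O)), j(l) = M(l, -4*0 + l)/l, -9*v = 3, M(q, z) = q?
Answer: -7234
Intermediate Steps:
v = -⅓ (v = -⅑*3 = -⅓ ≈ -0.33333)
j(l) = 1 (j(l) = l/l = 1)
N(O) = (15 + O)/(1 + O) (N(O) = (O + 15)/(O + 1) = (15 + O)/(1 + O))
268 - 341*N(Q(v, 0)) = 268 - 341*(15 - ⅓)/(1 - ⅓) = 268 - 341*44/(⅔*3) = 268 - 1023*44/(2*3) = 268 - 341*22 = 268 - 7502 = -7234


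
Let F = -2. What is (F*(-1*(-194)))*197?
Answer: -76436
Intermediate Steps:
(F*(-1*(-194)))*197 = -(-2)*(-194)*197 = -2*194*197 = -388*197 = -76436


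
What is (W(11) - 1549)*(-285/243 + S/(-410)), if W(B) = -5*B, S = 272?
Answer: 48907564/16605 ≈ 2945.4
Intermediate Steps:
(W(11) - 1549)*(-285/243 + S/(-410)) = (-5*11 - 1549)*(-285/243 + 272/(-410)) = (-55 - 1549)*(-285*1/243 + 272*(-1/410)) = -1604*(-95/81 - 136/205) = -1604*(-30491/16605) = 48907564/16605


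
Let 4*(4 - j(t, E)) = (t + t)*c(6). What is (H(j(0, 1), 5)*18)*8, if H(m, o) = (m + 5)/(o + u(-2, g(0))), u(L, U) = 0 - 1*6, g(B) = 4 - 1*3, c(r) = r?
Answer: -1296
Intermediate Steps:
g(B) = 1 (g(B) = 4 - 3 = 1)
u(L, U) = -6 (u(L, U) = 0 - 6 = -6)
j(t, E) = 4 - 3*t (j(t, E) = 4 - (t + t)*6/4 = 4 - 2*t*6/4 = 4 - 3*t)
H(m, o) = (5 + m)/(-6 + o) (H(m, o) = (m + 5)/(o - 6) = (5 + m)/(-6 + o))
(H(j(0, 1), 5)*18)*8 = (((5 + (4 - 3*0))/(-6 + 5))*18)*8 = (((5 + (4 + 0))/(-1))*18)*8 = (-(5 + 4)*18)*8 = (-1*9*18)*8 = -9*18*8 = -162*8 = -1296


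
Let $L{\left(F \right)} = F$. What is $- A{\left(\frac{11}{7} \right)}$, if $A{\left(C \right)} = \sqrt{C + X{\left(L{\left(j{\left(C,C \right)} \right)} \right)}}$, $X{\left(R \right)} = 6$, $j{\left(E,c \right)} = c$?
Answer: $- \frac{\sqrt{371}}{7} \approx -2.7516$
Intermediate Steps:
$A{\left(C \right)} = \sqrt{6 + C}$ ($A{\left(C \right)} = \sqrt{C + 6} = \sqrt{6 + C}$)
$- A{\left(\frac{11}{7} \right)} = - \sqrt{6 + \frac{11}{7}} = - \sqrt{\frac{53}{7}} = - \frac{\sqrt{371}}{7}$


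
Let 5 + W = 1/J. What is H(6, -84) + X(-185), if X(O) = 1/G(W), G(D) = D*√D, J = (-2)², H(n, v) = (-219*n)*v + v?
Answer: 110292 + 8*I*√19/361 ≈ 1.1029e+5 + 0.096596*I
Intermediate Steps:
H(n, v) = v - 219*n*v (H(n, v) = -219*n*v + v = v - 219*n*v)
J = 4
W = -19/4 (W = -5 + 1/4 = -5 + ¼ = -19/4 ≈ -4.7500)
G(D) = D^(3/2)
X(O) = 8*I*√19/361 (X(O) = 1/((-19/4)^(3/2)) = 1/(-19*I*√19/8) = 8*I*√19/361)
H(6, -84) + X(-185) = -84*(1 - 219*6) + 8*I*√19/361 = -84*(1 - 1314) + 8*I*√19/361 = -84*(-1313) + 8*I*√19/361 = 110292 + 8*I*√19/361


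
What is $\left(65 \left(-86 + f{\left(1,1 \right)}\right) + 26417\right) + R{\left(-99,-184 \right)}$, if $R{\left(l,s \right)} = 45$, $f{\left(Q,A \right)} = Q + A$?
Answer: $21002$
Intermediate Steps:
$f{\left(Q,A \right)} = A + Q$
$\left(65 \left(-86 + f{\left(1,1 \right)}\right) + 26417\right) + R{\left(-99,-184 \right)} = \left(65 \left(-86 + \left(1 + 1\right)\right) + 26417\right) + 45 = \left(65 \left(-86 + 2\right) + 26417\right) + 45 = \left(65 \left(-84\right) + 26417\right) + 45 = \left(-5460 + 26417\right) + 45 = 20957 + 45 = 21002$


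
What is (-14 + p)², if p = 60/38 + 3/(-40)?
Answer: 90193009/577600 ≈ 156.15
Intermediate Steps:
p = 1143/760 (p = 60*(1/38) + 3*(-1/40) = 30/19 - 3/40 = 1143/760 ≈ 1.5039)
(-14 + p)² = (-14 + 1143/760)² = (-9497/760)² = 90193009/577600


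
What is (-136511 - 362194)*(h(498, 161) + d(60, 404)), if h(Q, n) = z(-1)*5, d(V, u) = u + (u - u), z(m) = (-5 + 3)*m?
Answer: -206463870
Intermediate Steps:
z(m) = -2*m
d(V, u) = u (d(V, u) = u + 0 = u)
h(Q, n) = 10 (h(Q, n) = -2*(-1)*5 = 2*5 = 10)
(-136511 - 362194)*(h(498, 161) + d(60, 404)) = (-136511 - 362194)*(10 + 404) = -498705*414 = -206463870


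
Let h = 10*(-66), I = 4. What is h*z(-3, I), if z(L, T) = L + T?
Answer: -660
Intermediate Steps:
h = -660
h*z(-3, I) = -660*(-3 + 4) = -660*1 = -660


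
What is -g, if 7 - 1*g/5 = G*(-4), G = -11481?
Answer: 229585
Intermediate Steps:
g = -229585 (g = 35 - (-57405)*(-4) = 35 - 5*45924 = 35 - 229620 = -229585)
-g = -1*(-229585) = 229585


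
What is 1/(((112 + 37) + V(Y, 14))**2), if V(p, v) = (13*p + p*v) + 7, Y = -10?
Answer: 1/12996 ≈ 7.6947e-5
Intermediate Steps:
V(p, v) = 7 + 13*p + p*v
1/(((112 + 37) + V(Y, 14))**2) = 1/(((112 + 37) + (7 + 13*(-10) - 10*14))**2) = 1/((149 + (7 - 130 - 140))**2) = 1/((149 - 263)**2) = 1/((-114)**2) = 1/12996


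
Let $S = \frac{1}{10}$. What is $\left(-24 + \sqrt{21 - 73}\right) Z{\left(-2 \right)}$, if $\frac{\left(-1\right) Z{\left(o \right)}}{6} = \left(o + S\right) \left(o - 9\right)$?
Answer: $\frac{15048}{5} - \frac{1254 i \sqrt{13}}{5} \approx 3009.6 - 904.27 i$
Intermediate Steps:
$S = \frac{1}{10} \approx 0.1$
$Z{\left(o \right)} = - 6 \left(-9 + o\right) \left(\frac{1}{10} + o\right)$ ($Z{\left(o \right)} = - 6 \left(o + \frac{1}{10}\right) \left(o - 9\right) = - 6 \left(\frac{1}{10} + o\right) \left(-9 + o\right) = - 6 \left(-9 + o\right) \left(\frac{1}{10} + o\right)$)
$\left(-24 + \sqrt{21 - 73}\right) Z{\left(-2 \right)} = \left(-24 + \sqrt{21 - 73}\right) \left(\frac{27}{5} - 6 \left(-2\right)^{2} + \frac{267}{5} \left(-2\right)\right) = \left(-24 + \sqrt{-52}\right) \left(\frac{27}{5} - 24 - \frac{534}{5}\right) = \left(-24 + 2 i \sqrt{13}\right) \left(\frac{27}{5} - 24 - \frac{534}{5}\right) = \left(-24 + 2 i \sqrt{13}\right) \left(- \frac{627}{5}\right) = \frac{15048}{5} - \frac{1254 i \sqrt{13}}{5}$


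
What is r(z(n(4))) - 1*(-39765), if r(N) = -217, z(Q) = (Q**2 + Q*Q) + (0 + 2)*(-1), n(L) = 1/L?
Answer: 39548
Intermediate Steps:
n(L) = 1/L
z(Q) = -2 + 2*Q**2 (z(Q) = (Q**2 + Q**2) + 2*(-1) = 2*Q**2 - 2 = -2 + 2*Q**2)
r(z(n(4))) - 1*(-39765) = -217 - 1*(-39765) = -217 + 39765 = 39548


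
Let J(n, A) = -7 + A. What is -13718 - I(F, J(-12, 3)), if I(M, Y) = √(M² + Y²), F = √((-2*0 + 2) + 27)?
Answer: -13718 - 3*√5 ≈ -13725.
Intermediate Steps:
F = √29 (F = √((0 + 2) + 27) = √(2 + 27) = √29 ≈ 5.3852)
-13718 - I(F, J(-12, 3)) = -13718 - √((√29)² + (-7 + 3)²) = -13718 - √(29 + (-4)²) = -13718 - √(29 + 16) = -13718 - √45 = -13718 - 3*√5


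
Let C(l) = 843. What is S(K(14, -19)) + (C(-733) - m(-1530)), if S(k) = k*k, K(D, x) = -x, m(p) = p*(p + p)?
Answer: -4680596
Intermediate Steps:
m(p) = 2*p² (m(p) = p*(2*p) = 2*p²)
S(k) = k²
S(K(14, -19)) + (C(-733) - m(-1530)) = (-1*(-19))² + (843 - 2*(-1530)²) = 19² + (843 - 2*2340900) = 361 + (843 - 1*4681800) = 361 + (843 - 4681800) = 361 - 4680957 = -4680596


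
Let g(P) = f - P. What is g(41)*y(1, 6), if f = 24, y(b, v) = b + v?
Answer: -119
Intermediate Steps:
g(P) = 24 - P
g(41)*y(1, 6) = (24 - 1*41)*(1 + 6) = (24 - 41)*7 = -17*7 = -119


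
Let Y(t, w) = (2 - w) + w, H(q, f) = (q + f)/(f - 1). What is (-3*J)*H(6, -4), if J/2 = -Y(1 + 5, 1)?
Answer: -24/5 ≈ -4.8000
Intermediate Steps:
H(q, f) = (f + q)/(-1 + f)
Y(t, w) = 2
J = -4 (J = 2*(-1*2) = 2*(-2) = -4)
(-3*J)*H(6, -4) = (-3*(-4))*((-4 + 6)/(-1 - 4)) = 12*(2/(-5)) = 12*(-⅕*2) = 12*(-⅖) = -24/5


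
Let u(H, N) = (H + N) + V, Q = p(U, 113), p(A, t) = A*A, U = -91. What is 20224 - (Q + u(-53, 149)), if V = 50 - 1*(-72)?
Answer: 11725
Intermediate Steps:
V = 122 (V = 50 + 72 = 122)
p(A, t) = A²
Q = 8281 (Q = (-91)² = 8281)
u(H, N) = 122 + H + N (u(H, N) = (H + N) + 122 = 122 + H + N)
20224 - (Q + u(-53, 149)) = 20224 - (8281 + (122 - 53 + 149)) = 20224 - (8281 + 218) = 20224 - 1*8499 = 20224 - 8499 = 11725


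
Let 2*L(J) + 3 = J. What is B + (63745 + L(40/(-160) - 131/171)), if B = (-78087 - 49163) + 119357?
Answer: 76402789/1368 ≈ 55850.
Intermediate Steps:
L(J) = -3/2 + J/2
B = -7893 (B = -127250 + 119357 = -7893)
B + (63745 + L(40/(-160) - 131/171)) = -7893 + (63745 + (-3/2 + (40/(-160) - 131/171)/2)) = -7893 + (63745 + (-3/2 + (40*(-1/160) - 131*1/171)/2)) = -7893 + (63745 + (-3/2 + (-1/4 - 131/171)/2)) = -7893 + (63745 + (-3/2 + (1/2)*(-695/684))) = -7893 + (63745 + (-3/2 - 695/1368)) = -7893 + (63745 - 2747/1368) = -7893 + 87200413/1368 = 76402789/1368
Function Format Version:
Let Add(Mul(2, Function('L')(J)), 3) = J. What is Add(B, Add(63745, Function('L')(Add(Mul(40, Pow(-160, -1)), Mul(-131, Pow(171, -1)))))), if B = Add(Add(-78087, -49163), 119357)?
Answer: Rational(76402789, 1368) ≈ 55850.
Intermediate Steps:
Function('L')(J) = Add(Rational(-3, 2), Mul(Rational(1, 2), J))
B = -7893 (B = Add(-127250, 119357) = -7893)
Add(B, Add(63745, Function('L')(Add(Mul(40, Pow(-160, -1)), Mul(-131, Pow(171, -1)))))) = Add(-7893, Add(63745, Add(Rational(-3, 2), Mul(Rational(1, 2), Add(Mul(40, Pow(-160, -1)), Mul(-131, Pow(171, -1))))))) = Add(-7893, Add(63745, Add(Rational(-3, 2), Mul(Rational(1, 2), Add(Mul(40, Rational(-1, 160)), Mul(-131, Rational(1, 171))))))) = Add(-7893, Add(63745, Add(Rational(-3, 2), Mul(Rational(1, 2), Add(Rational(-1, 4), Rational(-131, 171)))))) = Add(-7893, Add(63745, Add(Rational(-3, 2), Mul(Rational(1, 2), Rational(-695, 684))))) = Add(-7893, Add(63745, Add(Rational(-3, 2), Rational(-695, 1368)))) = Add(-7893, Add(63745, Rational(-2747, 1368))) = Add(-7893, Rational(87200413, 1368)) = Rational(76402789, 1368)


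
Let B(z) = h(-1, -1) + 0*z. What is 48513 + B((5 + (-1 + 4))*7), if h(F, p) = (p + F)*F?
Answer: 48515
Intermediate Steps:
h(F, p) = F*(F + p) (h(F, p) = (F + p)*F = F*(F + p))
B(z) = 2 (B(z) = -(-1 - 1) + 0*z = -1*(-2) + 0 = 2 + 0 = 2)
48513 + B((5 + (-1 + 4))*7) = 48513 + 2 = 48515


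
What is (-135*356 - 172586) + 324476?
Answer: 103830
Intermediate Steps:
(-135*356 - 172586) + 324476 = (-48060 - 172586) + 324476 = -220646 + 324476 = 103830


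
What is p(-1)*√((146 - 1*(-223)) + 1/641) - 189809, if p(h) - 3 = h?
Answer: -189809 + 2*√151615730/641 ≈ -1.8977e+5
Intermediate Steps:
p(h) = 3 + h
p(-1)*√((146 - 1*(-223)) + 1/641) - 189809 = (3 - 1)*√((146 - 1*(-223)) + 1/641) - 189809 = 2*√((146 + 223) + 1/641) - 189809 = 2*√(369 + 1/641) - 189809 = 2*√(236530/641) - 189809 = 2*(√151615730/641) - 189809 = 2*√151615730/641 - 189809 = -189809 + 2*√151615730/641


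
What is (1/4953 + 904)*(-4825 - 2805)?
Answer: -34163424190/4953 ≈ -6.8975e+6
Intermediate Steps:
(1/4953 + 904)*(-4825 - 2805) = (1/4953 + 904)*(-7630) = (4477513/4953)*(-7630) = -34163424190/4953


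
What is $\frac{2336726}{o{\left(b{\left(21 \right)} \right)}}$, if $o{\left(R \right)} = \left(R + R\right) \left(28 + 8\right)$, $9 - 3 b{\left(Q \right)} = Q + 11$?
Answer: $- \frac{1168363}{276} \approx -4233.2$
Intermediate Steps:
$b{\left(Q \right)} = - \frac{2}{3} - \frac{Q}{3}$ ($b{\left(Q \right)} = 3 - \frac{Q + 11}{3} = 3 - \frac{11 + Q}{3} = 3 - \left(\frac{11}{3} + \frac{Q}{3}\right) = - \frac{2}{3} - \frac{Q}{3}$)
$o{\left(R \right)} = 72 R$ ($o{\left(R \right)} = 2 R 36 = 72 R$)
$\frac{2336726}{o{\left(b{\left(21 \right)} \right)}} = \frac{2336726}{72 \left(- \frac{2}{3} - 7\right)} = \frac{2336726}{72 \left(- \frac{23}{3}\right)} = \frac{2336726}{-552} = 2336726 \left(- \frac{1}{552}\right) = - \frac{1168363}{276}$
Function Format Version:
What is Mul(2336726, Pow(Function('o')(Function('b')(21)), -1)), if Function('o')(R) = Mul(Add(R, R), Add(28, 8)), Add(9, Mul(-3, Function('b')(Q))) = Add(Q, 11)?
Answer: Rational(-1168363, 276) ≈ -4233.2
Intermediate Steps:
Function('b')(Q) = Add(Rational(-2, 3), Mul(Rational(-1, 3), Q)) (Function('b')(Q) = Add(3, Mul(Rational(-1, 3), Add(Q, 11))) = Add(3, Mul(Rational(-1, 3), Add(11, Q))) = Add(3, Add(Rational(-11, 3), Mul(Rational(-1, 3), Q))) = Add(Rational(-2, 3), Mul(Rational(-1, 3), Q)))
Function('o')(R) = Mul(72, R) (Function('o')(R) = Mul(Mul(2, R), 36) = Mul(72, R))
Mul(2336726, Pow(Function('o')(Function('b')(21)), -1)) = Mul(2336726, Pow(Mul(72, Add(Rational(-2, 3), Mul(Rational(-1, 3), 21))), -1)) = Mul(2336726, Pow(Mul(72, Add(Rational(-2, 3), -7)), -1)) = Mul(2336726, Pow(Mul(72, Rational(-23, 3)), -1)) = Mul(2336726, Pow(-552, -1)) = Mul(2336726, Rational(-1, 552)) = Rational(-1168363, 276)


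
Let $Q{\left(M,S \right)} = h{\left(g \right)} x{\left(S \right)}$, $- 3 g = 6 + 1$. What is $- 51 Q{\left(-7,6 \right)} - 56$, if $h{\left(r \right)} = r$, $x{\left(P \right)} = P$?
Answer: $658$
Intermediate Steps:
$g = - \frac{7}{3}$ ($g = - \frac{6 + 1}{3} = \left(- \frac{1}{3}\right) 7 = - \frac{7}{3} \approx -2.3333$)
$Q{\left(M,S \right)} = - \frac{7 S}{3}$
$- 51 Q{\left(-7,6 \right)} - 56 = - 51 \left(\left(- \frac{7}{3}\right) 6\right) - 56 = \left(-51\right) \left(-14\right) - 56 = 714 - 56 = 658$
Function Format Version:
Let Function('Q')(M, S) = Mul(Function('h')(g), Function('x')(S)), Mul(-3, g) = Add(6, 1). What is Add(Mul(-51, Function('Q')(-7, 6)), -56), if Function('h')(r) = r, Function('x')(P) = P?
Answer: 658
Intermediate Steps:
g = Rational(-7, 3) (g = Mul(Rational(-1, 3), Add(6, 1)) = Mul(Rational(-1, 3), 7) = Rational(-7, 3) ≈ -2.3333)
Function('Q')(M, S) = Mul(Rational(-7, 3), S)
Add(Mul(-51, Function('Q')(-7, 6)), -56) = Add(Mul(-51, Mul(Rational(-7, 3), 6)), -56) = Add(Mul(-51, -14), -56) = Add(714, -56) = 658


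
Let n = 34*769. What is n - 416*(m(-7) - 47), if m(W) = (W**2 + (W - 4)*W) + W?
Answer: -3806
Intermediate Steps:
m(W) = W + W**2 + W*(-4 + W) (m(W) = (W**2 + (-4 + W)*W) + W = (W**2 + W*(-4 + W)) + W = W + W**2 + W*(-4 + W))
n = 26146
n - 416*(m(-7) - 47) = 26146 - 416*(-7*(-3 + 2*(-7)) - 47) = 26146 - 416*(-7*(-3 - 14) - 47) = 26146 - 416*(-7*(-17) - 47) = 26146 - 416*(119 - 47) = 26146 - 416*72 = 26146 - 1*29952 = 26146 - 29952 = -3806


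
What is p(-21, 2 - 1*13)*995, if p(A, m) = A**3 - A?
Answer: -9193800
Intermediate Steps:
p(-21, 2 - 1*13)*995 = ((-21)**3 - 1*(-21))*995 = (-9261 + 21)*995 = -9240*995 = -9193800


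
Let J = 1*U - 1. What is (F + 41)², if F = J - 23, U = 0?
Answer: 289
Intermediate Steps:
J = -1 (J = 1*0 - 1 = 0 - 1 = -1)
F = -24 (F = -1 - 23 = -24)
(F + 41)² = (-24 + 41)² = 17² = 289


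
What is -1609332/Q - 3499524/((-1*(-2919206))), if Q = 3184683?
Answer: -2640474370214/1549457620283 ≈ -1.7041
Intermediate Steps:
-1609332/Q - 3499524/((-1*(-2919206))) = -1609332/3184683 - 3499524/((-1*(-2919206))) = -1609332*1/3184683 - 3499524/2919206 = -536444/1061561 - 3499524*1/2919206 = -536444/1061561 - 1749762/1459603 = -2640474370214/1549457620283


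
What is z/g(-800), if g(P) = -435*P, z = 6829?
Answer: 6829/348000 ≈ 0.019624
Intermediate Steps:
z/g(-800) = 6829/((-435*(-800))) = 6829/348000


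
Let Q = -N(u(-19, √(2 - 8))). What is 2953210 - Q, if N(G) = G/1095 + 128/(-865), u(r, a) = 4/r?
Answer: 2125876971470/719853 ≈ 2.9532e+6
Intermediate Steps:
N(G) = -128/865 + G/1095 (N(G) = G*(1/1095) + 128*(-1/865) = G/1095 - 128/865 = -128/865 + G/1095)
Q = 106660/719853 (Q = -(-128/865 + (4/(-19))/1095) = -(-128/865 + (4*(-1/19))/1095) = -(-128/865 + (1/1095)*(-4/19)) = -(-128/865 - 4/20805) = -1*(-106660/719853) = 106660/719853 ≈ 0.14817)
2953210 - Q = 2953210 - 1*106660/719853 = 2953210 - 106660/719853 = 2125876971470/719853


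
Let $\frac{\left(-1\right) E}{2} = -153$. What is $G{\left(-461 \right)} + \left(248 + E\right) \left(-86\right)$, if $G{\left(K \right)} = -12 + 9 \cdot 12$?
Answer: $-47548$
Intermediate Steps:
$E = 306$ ($E = \left(-2\right) \left(-153\right) = 306$)
$G{\left(K \right)} = 96$ ($G{\left(K \right)} = -12 + 108 = 96$)
$G{\left(-461 \right)} + \left(248 + E\right) \left(-86\right) = 96 + \left(248 + 306\right) \left(-86\right) = 96 + 554 \left(-86\right) = 96 - 47644 = -47548$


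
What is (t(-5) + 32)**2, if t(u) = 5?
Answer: 1369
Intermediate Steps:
(t(-5) + 32)**2 = (5 + 32)**2 = 37**2 = 1369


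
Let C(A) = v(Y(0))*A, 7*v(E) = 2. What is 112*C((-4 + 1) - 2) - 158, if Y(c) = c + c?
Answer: -318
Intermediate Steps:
Y(c) = 2*c
v(E) = 2/7 (v(E) = (1/7)*2 = 2/7)
C(A) = 2*A/7
112*C((-4 + 1) - 2) - 158 = 112*(2*((-4 + 1) - 2)/7) - 158 = 112*(2*(-3 - 2)/7) - 158 = 112*((2/7)*(-5)) - 158 = 112*(-10/7) - 158 = -160 - 158 = -318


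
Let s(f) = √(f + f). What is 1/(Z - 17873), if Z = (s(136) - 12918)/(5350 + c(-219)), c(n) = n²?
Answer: -50796875683931/907904867891456969 - 213244*√17/907904867891456969 ≈ -5.5950e-5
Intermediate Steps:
s(f) = √2*√f (s(f) = √(2*f) = √2*√f)
Z = -12918/53311 + 4*√17/53311 (Z = (√2*√136 - 12918)/(5350 + (-219)²) = (√2*(2*√34) - 12918)/(5350 + 47961) = (4*√17 - 12918)/53311 = (-12918 + 4*√17)*(1/53311) = -12918/53311 + 4*√17/53311 ≈ -0.24200)
1/(Z - 17873) = 1/((-12918/53311 + 4*√17/53311) - 17873) = 1/(-952840421/53311 + 4*√17/53311)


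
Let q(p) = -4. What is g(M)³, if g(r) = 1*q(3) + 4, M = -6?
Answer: 0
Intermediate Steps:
g(r) = 0 (g(r) = 1*(-4) + 4 = -4 + 4 = 0)
g(M)³ = 0³ = 0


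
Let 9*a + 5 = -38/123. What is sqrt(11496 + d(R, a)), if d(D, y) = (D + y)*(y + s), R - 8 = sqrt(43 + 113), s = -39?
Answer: sqrt(13728257026 - 97030764*sqrt(39))/1107 ≈ 103.48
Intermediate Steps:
a = -653/1107 (a = -5/9 + (-38/123)/9 = -5/9 + (-38*1/123)/9 = -5/9 + (1/9)*(-38/123) = -5/9 - 38/1107 = -653/1107 ≈ -0.58988)
R = 8 + 2*sqrt(39) (R = 8 + sqrt(43 + 113) = 8 + sqrt(156) = 8 + 2*sqrt(39) ≈ 20.490)
d(D, y) = (-39 + y)*(D + y) (d(D, y) = (D + y)*(y - 39) = (D + y)*(-39 + y) = (-39 + y)*(D + y))
sqrt(11496 + d(R, a)) = sqrt(11496 + ((-653/1107)**2 - 39*(8 + 2*sqrt(39)) - 39*(-653/1107) + (8 + 2*sqrt(39))*(-653/1107))) = sqrt(11496 + (426409/1225449 + (-312 - 78*sqrt(39)) + 8489/369 + (-5224/1107 - 1306*sqrt(39)/1107))) = sqrt(11496 + (-359504678/1225449 - 87652*sqrt(39)/1107)) = sqrt(13728257026/1225449 - 87652*sqrt(39)/1107)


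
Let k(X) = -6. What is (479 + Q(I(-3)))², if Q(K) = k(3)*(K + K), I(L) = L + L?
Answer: 303601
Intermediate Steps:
I(L) = 2*L
Q(K) = -12*K (Q(K) = -6*(K + K) = -12*K)
(479 + Q(I(-3)))² = (479 - 24*(-3))² = (479 - 12*(-6))² = (479 + 72)² = 551² = 303601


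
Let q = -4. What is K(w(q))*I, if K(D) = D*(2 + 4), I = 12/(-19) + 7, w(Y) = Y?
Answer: -2904/19 ≈ -152.84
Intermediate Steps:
I = 121/19 (I = 12*(-1/19) + 7 = -12/19 + 7 = 121/19 ≈ 6.3684)
K(D) = 6*D (K(D) = D*6 = 6*D)
K(w(q))*I = (6*(-4))*(121/19) = -24*121/19 = -2904/19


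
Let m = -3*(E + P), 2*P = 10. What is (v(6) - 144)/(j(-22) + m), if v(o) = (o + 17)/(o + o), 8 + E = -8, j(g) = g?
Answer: -155/12 ≈ -12.917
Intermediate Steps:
E = -16 (E = -8 - 8 = -16)
P = 5 (P = (½)*10 = 5)
v(o) = (17 + o)/(2*o) (v(o) = (17 + o)/((2*o)) = (17 + o)*(1/(2*o)) = (17 + o)/(2*o))
m = 33 (m = -3*(-16 + 5) = -3*(-11) = 33)
(v(6) - 144)/(j(-22) + m) = ((½)*(17 + 6)/6 - 144)/(-22 + 33) = ((½)*(⅙)*23 - 144)/11 = (23/12 - 144)*(1/11) = -1705/12*1/11 = -155/12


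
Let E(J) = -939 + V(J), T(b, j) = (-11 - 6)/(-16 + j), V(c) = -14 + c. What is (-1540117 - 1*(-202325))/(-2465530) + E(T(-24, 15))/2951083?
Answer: 1972813746328/3637991834495 ≈ 0.54228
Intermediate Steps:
T(b, j) = -17/(-16 + j)
E(J) = -953 + J (E(J) = -939 + (-14 + J) = -953 + J)
(-1540117 - 1*(-202325))/(-2465530) + E(T(-24, 15))/2951083 = (-1540117 - 1*(-202325))/(-2465530) + (-953 - 17/(-16 + 15))/2951083 = (-1540117 + 202325)*(-1/2465530) + (-953 - 17/(-1))*(1/2951083) = -1337792*(-1/2465530) + (-953 - 17*(-1))*(1/2951083) = 668896/1232765 + (-953 + 17)*(1/2951083) = 668896/1232765 - 936*1/2951083 = 668896/1232765 - 936/2951083 = 1972813746328/3637991834495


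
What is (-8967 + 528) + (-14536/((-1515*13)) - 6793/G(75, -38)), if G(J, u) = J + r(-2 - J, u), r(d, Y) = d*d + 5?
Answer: -332926308752/39449085 ≈ -8439.4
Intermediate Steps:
r(d, Y) = 5 + d² (r(d, Y) = d² + 5 = 5 + d²)
G(J, u) = 5 + J + (-2 - J)² (G(J, u) = J + (5 + (-2 - J)²) = 5 + J + (-2 - J)²)
(-8967 + 528) + (-14536/((-1515*13)) - 6793/G(75, -38)) = (-8967 + 528) + (-14536/((-1515*13)) - 6793/(5 + 75 + (2 + 75)²)) = -8439 + (-14536/(-19695) - 6793/(5 + 75 + 77²)) = -8439 + (-14536*(-1/19695) - 6793/(5 + 75 + 5929)) = -8439 + (14536/19695 - 6793/6009) = -8439 - 15480437/39449085 = -332926308752/39449085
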